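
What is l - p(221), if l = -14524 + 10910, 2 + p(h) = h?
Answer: -3833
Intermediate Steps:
p(h) = -2 + h
l = -3614
l - p(221) = -3614 - (-2 + 221) = -3614 - 1*219 = -3614 - 219 = -3833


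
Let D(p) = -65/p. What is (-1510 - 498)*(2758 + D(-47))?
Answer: -260419528/47 ≈ -5.5408e+6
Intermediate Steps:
(-1510 - 498)*(2758 + D(-47)) = (-1510 - 498)*(2758 - 65/(-47)) = -2008*(2758 - 65*(-1/47)) = -2008*(2758 + 65/47) = -2008*129691/47 = -260419528/47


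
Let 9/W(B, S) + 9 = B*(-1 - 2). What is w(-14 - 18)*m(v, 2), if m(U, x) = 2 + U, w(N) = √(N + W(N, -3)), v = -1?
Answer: 5*I*√1073/29 ≈ 5.6477*I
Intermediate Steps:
W(B, S) = 9/(-9 - 3*B) (W(B, S) = 9/(-9 + B*(-1 - 2)) = 9/(-9 + B*(-3)) = 9/(-9 - 3*B))
w(N) = √(N - 3/(3 + N))
w(-14 - 18)*m(v, 2) = √((-3 + (-14 - 18)*(3 + (-14 - 18)))/(3 + (-14 - 18)))*(2 - 1) = √((-3 - 32*(3 - 32))/(3 - 32))*1 = √((-3 - 32*(-29))/(-29))*1 = √(-(-3 + 928)/29)*1 = √(-1/29*925)*1 = √(-925/29)*1 = (5*I*√1073/29)*1 = 5*I*√1073/29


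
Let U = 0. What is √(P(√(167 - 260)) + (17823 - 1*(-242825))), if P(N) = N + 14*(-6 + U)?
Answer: √(260564 + I*√93) ≈ 510.45 + 0.0095*I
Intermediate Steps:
P(N) = -84 + N (P(N) = N + 14*(-6 + 0) = N + 14*(-6) = N - 84 = -84 + N)
√(P(√(167 - 260)) + (17823 - 1*(-242825))) = √((-84 + √(167 - 260)) + (17823 - 1*(-242825))) = √((-84 + √(-93)) + (17823 + 242825)) = √((-84 + I*√93) + 260648) = √(260564 + I*√93)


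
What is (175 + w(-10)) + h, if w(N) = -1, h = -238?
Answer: -64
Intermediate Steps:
(175 + w(-10)) + h = (175 - 1) - 238 = 174 - 238 = -64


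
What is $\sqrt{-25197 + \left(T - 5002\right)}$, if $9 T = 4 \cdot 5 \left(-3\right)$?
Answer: $\frac{i \sqrt{271851}}{3} \approx 173.8 i$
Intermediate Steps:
$T = - \frac{20}{3}$ ($T = \frac{4 \cdot 5 \left(-3\right)}{9} = \frac{20 \left(-3\right)}{9} = \frac{1}{9} \left(-60\right) = - \frac{20}{3} \approx -6.6667$)
$\sqrt{-25197 + \left(T - 5002\right)} = \sqrt{-25197 - \frac{15026}{3}} = \sqrt{- \frac{90617}{3}} = \frac{i \sqrt{271851}}{3}$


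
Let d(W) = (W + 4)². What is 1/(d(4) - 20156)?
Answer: -1/20092 ≈ -4.9771e-5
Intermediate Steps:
d(W) = (4 + W)²
1/(d(4) - 20156) = 1/((4 + 4)² - 20156) = 1/(8² - 20156) = 1/(64 - 20156) = 1/(-20092) = -1/20092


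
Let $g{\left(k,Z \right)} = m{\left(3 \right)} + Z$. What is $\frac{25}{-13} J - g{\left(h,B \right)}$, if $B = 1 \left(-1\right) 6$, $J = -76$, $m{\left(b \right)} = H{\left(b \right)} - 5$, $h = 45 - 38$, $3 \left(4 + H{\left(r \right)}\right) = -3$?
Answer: $\frac{2108}{13} \approx 162.15$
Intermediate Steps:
$H{\left(r \right)} = -5$ ($H{\left(r \right)} = -4 + \frac{1}{3} \left(-3\right) = -4 - 1 = -5$)
$h = 7$
$m{\left(b \right)} = -10$ ($m{\left(b \right)} = -5 - 5 = -10$)
$B = -6$ ($B = \left(-1\right) 6 = -6$)
$g{\left(k,Z \right)} = -10 + Z$
$\frac{25}{-13} J - g{\left(h,B \right)} = \frac{25}{-13} \left(-76\right) - \left(-10 - 6\right) = 25 \left(- \frac{1}{13}\right) \left(-76\right) - -16 = \left(- \frac{25}{13}\right) \left(-76\right) + 16 = \frac{1900}{13} + 16 = \frac{2108}{13}$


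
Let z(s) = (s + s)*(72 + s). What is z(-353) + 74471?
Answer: 272857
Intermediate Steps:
z(s) = 2*s*(72 + s) (z(s) = (2*s)*(72 + s) = 2*s*(72 + s))
z(-353) + 74471 = 2*(-353)*(72 - 353) + 74471 = 2*(-353)*(-281) + 74471 = 198386 + 74471 = 272857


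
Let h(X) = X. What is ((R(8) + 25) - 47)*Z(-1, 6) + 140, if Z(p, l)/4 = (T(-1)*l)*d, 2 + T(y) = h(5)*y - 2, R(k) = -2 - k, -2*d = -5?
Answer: 17420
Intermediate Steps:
d = 5/2 (d = -½*(-5) = 5/2 ≈ 2.5000)
T(y) = -4 + 5*y (T(y) = -2 + (5*y - 2) = -2 + (-2 + 5*y) = -4 + 5*y)
Z(p, l) = -90*l (Z(p, l) = 4*(((-4 + 5*(-1))*l)*(5/2)) = 4*(((-4 - 5)*l)*(5/2)) = 4*(-9*l*(5/2)) = 4*(-45*l/2) = -90*l)
((R(8) + 25) - 47)*Z(-1, 6) + 140 = (((-2 - 1*8) + 25) - 47)*(-90*6) + 140 = (((-2 - 8) + 25) - 47)*(-540) + 140 = ((-10 + 25) - 47)*(-540) + 140 = (15 - 47)*(-540) + 140 = -32*(-540) + 140 = 17280 + 140 = 17420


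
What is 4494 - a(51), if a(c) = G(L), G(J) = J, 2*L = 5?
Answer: 8983/2 ≈ 4491.5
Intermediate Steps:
L = 5/2 (L = (1/2)*5 = 5/2 ≈ 2.5000)
a(c) = 5/2
4494 - a(51) = 4494 - 1*5/2 = 4494 - 5/2 = 8983/2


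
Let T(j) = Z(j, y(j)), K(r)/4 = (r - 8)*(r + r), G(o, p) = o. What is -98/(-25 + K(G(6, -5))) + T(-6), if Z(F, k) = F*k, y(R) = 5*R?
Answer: 21878/121 ≈ 180.81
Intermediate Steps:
K(r) = 8*r*(-8 + r) (K(r) = 4*((r - 8)*(r + r)) = 4*((-8 + r)*(2*r)) = 4*(2*r*(-8 + r)) = 8*r*(-8 + r))
T(j) = 5*j² (T(j) = j*(5*j) = 5*j²)
-98/(-25 + K(G(6, -5))) + T(-6) = -98/(-25 + 8*6*(-8 + 6)) + 5*(-6)² = -98/(-25 + 8*6*(-2)) + 5*36 = -98/(-25 - 96) + 180 = -98/(-121) + 180 = -98*(-1/121) + 180 = 98/121 + 180 = 21878/121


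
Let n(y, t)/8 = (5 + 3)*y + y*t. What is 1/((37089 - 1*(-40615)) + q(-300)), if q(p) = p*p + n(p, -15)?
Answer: 1/184504 ≈ 5.4199e-6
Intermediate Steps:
n(y, t) = 64*y + 8*t*y (n(y, t) = 8*((5 + 3)*y + y*t) = 8*(8*y + t*y) = 64*y + 8*t*y)
q(p) = p² - 56*p (q(p) = p*p + 8*p*(8 - 15) = p² + 8*p*(-7) = p² - 56*p)
1/((37089 - 1*(-40615)) + q(-300)) = 1/((37089 - 1*(-40615)) - 300*(-56 - 300)) = 1/((37089 + 40615) - 300*(-356)) = 1/(77704 + 106800) = 1/184504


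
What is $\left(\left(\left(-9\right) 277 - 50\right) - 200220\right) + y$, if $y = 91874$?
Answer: $-110889$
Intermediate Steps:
$\left(\left(\left(-9\right) 277 - 50\right) - 200220\right) + y = \left(\left(\left(-9\right) 277 - 50\right) - 200220\right) + 91874 = \left(\left(-2493 - 50\right) - 200220\right) + 91874 = \left(-2543 - 200220\right) + 91874 = -202763 + 91874 = -110889$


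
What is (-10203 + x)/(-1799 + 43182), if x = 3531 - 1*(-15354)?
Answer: 8682/41383 ≈ 0.20980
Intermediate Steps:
x = 18885 (x = 3531 + 15354 = 18885)
(-10203 + x)/(-1799 + 43182) = (-10203 + 18885)/(-1799 + 43182) = 8682/41383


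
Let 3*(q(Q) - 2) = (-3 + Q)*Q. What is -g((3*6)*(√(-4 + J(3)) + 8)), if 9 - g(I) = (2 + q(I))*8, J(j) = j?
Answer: 53303 + 13680*I ≈ 53303.0 + 13680.0*I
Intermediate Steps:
q(Q) = 2 + Q*(-3 + Q)/3 (q(Q) = 2 + ((-3 + Q)*Q)/3 = 2 + (Q*(-3 + Q))/3 = 2 + Q*(-3 + Q)/3)
g(I) = -23 + 8*I - 8*I²/3 (g(I) = 9 - (2 + (2 - I + I²/3))*8 = 9 - (4 - I + I²/3)*8 = 9 - (32 - 8*I + 8*I²/3) = 9 + (-32 + 8*I - 8*I²/3) = -23 + 8*I - 8*I²/3)
-g((3*6)*(√(-4 + J(3)) + 8)) = -(-23 + 8*((3*6)*(√(-4 + 3) + 8)) - 8*324*(√(-4 + 3) + 8)²/3) = -(-23 + 8*(18*(√(-1) + 8)) - 8*324*(√(-1) + 8)²/3) = -(-23 + 8*(18*(I + 8)) - 8*324*(I + 8)²/3) = -(-23 + 8*(18*(8 + I)) - 8*324*(8 + I)²/3) = -(-23 + 8*(144 + 18*I) - 8*(144 + 18*I)²/3) = -(-23 + (1152 + 144*I) - 8*(144 + 18*I)²/3) = -(1129 + 144*I - 8*(144 + 18*I)²/3) = -1129 - 144*I + 8*(144 + 18*I)²/3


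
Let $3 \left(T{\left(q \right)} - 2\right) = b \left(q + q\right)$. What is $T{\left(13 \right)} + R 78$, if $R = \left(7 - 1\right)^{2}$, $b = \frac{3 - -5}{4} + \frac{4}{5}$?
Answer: $\frac{42514}{15} \approx 2834.3$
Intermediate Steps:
$b = \frac{14}{5}$ ($b = \left(3 + 5\right) \frac{1}{4} + 4 \cdot \frac{1}{5} = 8 \cdot \frac{1}{4} + \frac{4}{5} = 2 + \frac{4}{5} = \frac{14}{5} \approx 2.8$)
$T{\left(q \right)} = 2 + \frac{28 q}{15}$ ($T{\left(q \right)} = 2 + \frac{\frac{14}{5} \left(q + q\right)}{3} = 2 + \frac{\frac{14}{5} \cdot 2 q}{3} = 2 + \frac{\frac{28}{5} q}{3} = 2 + \frac{28 q}{15}$)
$R = 36$ ($R = 6^{2} = 36$)
$T{\left(13 \right)} + R 78 = \left(2 + \frac{28}{15} \cdot 13\right) + 36 \cdot 78 = \left(2 + \frac{364}{15}\right) + 2808 = \frac{394}{15} + 2808 = \frac{42514}{15}$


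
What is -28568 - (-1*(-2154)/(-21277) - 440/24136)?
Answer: -1833849641859/64192709 ≈ -28568.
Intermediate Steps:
-28568 - (-1*(-2154)/(-21277) - 440/24136) = -28568 - (2154*(-1/21277) - 440*1/24136) = -28568 - (-2154/21277 - 55/3017) = -28568 - 1*(-7668853/64192709) = -28568 + 7668853/64192709 = -1833849641859/64192709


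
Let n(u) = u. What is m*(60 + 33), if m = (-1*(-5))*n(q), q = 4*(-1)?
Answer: -1860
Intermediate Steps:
q = -4
m = -20 (m = -1*(-5)*(-4) = 5*(-4) = -20)
m*(60 + 33) = -20*(60 + 33) = -20*93 = -1860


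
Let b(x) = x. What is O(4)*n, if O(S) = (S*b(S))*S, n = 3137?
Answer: 200768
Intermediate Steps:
O(S) = S³ (O(S) = (S*S)*S = S²*S = S³)
O(4)*n = 4³*3137 = 64*3137 = 200768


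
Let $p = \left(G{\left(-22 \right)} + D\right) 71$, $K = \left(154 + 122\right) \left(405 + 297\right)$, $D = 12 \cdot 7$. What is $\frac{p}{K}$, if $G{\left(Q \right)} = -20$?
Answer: $\frac{568}{24219} \approx 0.023453$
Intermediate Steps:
$D = 84$
$K = 193752$ ($K = 276 \cdot 702 = 193752$)
$p = 4544$ ($p = \left(-20 + 84\right) 71 = 64 \cdot 71 = 4544$)
$\frac{p}{K} = \frac{4544}{193752} = 4544 \cdot \frac{1}{193752} = \frac{568}{24219}$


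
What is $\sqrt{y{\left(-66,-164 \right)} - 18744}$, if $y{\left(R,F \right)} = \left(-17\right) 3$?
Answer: $i \sqrt{18795} \approx 137.09 i$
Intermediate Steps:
$y{\left(R,F \right)} = -51$
$\sqrt{y{\left(-66,-164 \right)} - 18744} = \sqrt{-51 - 18744} = \sqrt{-18795} = i \sqrt{18795}$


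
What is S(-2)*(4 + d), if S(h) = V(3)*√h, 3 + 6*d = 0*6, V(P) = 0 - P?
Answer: -21*I*√2/2 ≈ -14.849*I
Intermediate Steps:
V(P) = -P
d = -½ (d = -½ + (0*6)/6 = -½ + (⅙)*0 = -½ + 0 = -½ ≈ -0.50000)
S(h) = -3*√h (S(h) = (-1*3)*√h = -3*√h)
S(-2)*(4 + d) = (-3*I*√2)*(4 - ½) = -3*I*√2*(7/2) = -21*I*√2/2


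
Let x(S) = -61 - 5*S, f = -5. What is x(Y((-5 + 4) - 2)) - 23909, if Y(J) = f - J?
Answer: -23960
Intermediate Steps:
Y(J) = -5 - J
x(Y((-5 + 4) - 2)) - 23909 = (-61 - 5*(-5 - ((-5 + 4) - 2))) - 23909 = (-61 - 5*(-5 - (-1 - 2))) - 23909 = (-61 - 5*(-5 - 1*(-3))) - 23909 = (-61 - 5*(-5 + 3)) - 23909 = (-61 - 5*(-2)) - 23909 = (-61 + 10) - 23909 = -51 - 23909 = -23960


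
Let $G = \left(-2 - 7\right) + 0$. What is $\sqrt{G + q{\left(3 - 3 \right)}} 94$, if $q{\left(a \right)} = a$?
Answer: $282 i \approx 282.0 i$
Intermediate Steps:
$G = -9$ ($G = -9 + 0 = -9$)
$\sqrt{G + q{\left(3 - 3 \right)}} 94 = \sqrt{-9 + \left(3 - 3\right)} 94 = \sqrt{-9 + 0} \cdot 94 = \sqrt{-9} \cdot 94 = 3 i 94 = 282 i$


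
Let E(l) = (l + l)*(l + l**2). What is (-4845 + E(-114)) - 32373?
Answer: -2974314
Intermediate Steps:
E(l) = 2*l*(l + l**2) (E(l) = (2*l)*(l + l**2) = 2*l*(l + l**2))
(-4845 + E(-114)) - 32373 = (-4845 + 2*(-114)**2*(1 - 114)) - 32373 = (-4845 + 2*12996*(-113)) - 32373 = (-4845 - 2937096) - 32373 = -2941941 - 32373 = -2974314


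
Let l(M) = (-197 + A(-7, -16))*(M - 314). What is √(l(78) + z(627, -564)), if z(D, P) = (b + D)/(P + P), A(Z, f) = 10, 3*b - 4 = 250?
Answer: √14038011982/564 ≈ 210.07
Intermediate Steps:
b = 254/3 (b = 4/3 + (⅓)*250 = 4/3 + 250/3 = 254/3 ≈ 84.667)
z(D, P) = (254/3 + D)/(2*P) (z(D, P) = (254/3 + D)/(P + P) = (254/3 + D)/((2*P)) = (254/3 + D)*(1/(2*P)) = (254/3 + D)/(2*P))
l(M) = 58718 - 187*M (l(M) = (-197 + 10)*(M - 314) = -187*(-314 + M) = 58718 - 187*M)
√(l(78) + z(627, -564)) = √((58718 - 187*78) + (⅙)*(254 + 3*627)/(-564)) = √((58718 - 14586) + (⅙)*(-1/564)*(254 + 1881)) = √(44132 + (⅙)*(-1/564)*2135) = √(44132 - 2135/3384) = √(149340553/3384) = √14038011982/564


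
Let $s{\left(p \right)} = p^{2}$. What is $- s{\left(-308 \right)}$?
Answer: $-94864$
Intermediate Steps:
$- s{\left(-308 \right)} = - \left(-308\right)^{2} = \left(-1\right) 94864 = -94864$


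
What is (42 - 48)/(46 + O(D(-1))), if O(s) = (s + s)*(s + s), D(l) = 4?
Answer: -3/55 ≈ -0.054545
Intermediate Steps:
O(s) = 4*s² (O(s) = (2*s)*(2*s) = 4*s²)
(42 - 48)/(46 + O(D(-1))) = (42 - 48)/(46 + 4*4²) = -6/(46 + 4*16) = -6/(46 + 64) = -6/110 = (1/110)*(-6) = -3/55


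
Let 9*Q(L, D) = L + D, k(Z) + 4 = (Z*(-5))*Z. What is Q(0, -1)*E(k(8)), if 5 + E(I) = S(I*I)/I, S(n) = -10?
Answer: 805/1458 ≈ 0.55213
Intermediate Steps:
k(Z) = -4 - 5*Z**2 (k(Z) = -4 + (Z*(-5))*Z = -4 + (-5*Z)*Z = -4 - 5*Z**2)
Q(L, D) = D/9 + L/9 (Q(L, D) = (L + D)/9 = (D + L)/9 = D/9 + L/9)
E(I) = -5 - 10/I
Q(0, -1)*E(k(8)) = ((1/9)*(-1) + (1/9)*0)*(-5 - 10/(-4 - 5*8**2)) = (-1/9 + 0)*(-5 - 10/(-4 - 5*64)) = -(-5 - 10/(-4 - 320))/9 = -(-5 - 10/(-324))/9 = -(-5 - 10*(-1/324))/9 = -(-5 + 5/162)/9 = -1/9*(-805/162) = 805/1458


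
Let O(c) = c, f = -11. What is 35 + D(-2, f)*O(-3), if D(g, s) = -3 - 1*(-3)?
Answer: 35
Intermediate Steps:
D(g, s) = 0 (D(g, s) = -3 + 3 = 0)
35 + D(-2, f)*O(-3) = 35 + 0*(-3) = 35 + 0 = 35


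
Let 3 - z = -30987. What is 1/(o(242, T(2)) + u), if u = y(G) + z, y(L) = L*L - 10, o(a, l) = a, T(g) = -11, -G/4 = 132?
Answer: 1/310006 ≈ 3.2257e-6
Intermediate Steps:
G = -528 (G = -4*132 = -528)
z = 30990 (z = 3 - 1*(-30987) = 3 + 30987 = 30990)
y(L) = -10 + L**2 (y(L) = L**2 - 10 = -10 + L**2)
u = 309764 (u = (-10 + (-528)**2) + 30990 = (-10 + 278784) + 30990 = 278774 + 30990 = 309764)
1/(o(242, T(2)) + u) = 1/(242 + 309764) = 1/310006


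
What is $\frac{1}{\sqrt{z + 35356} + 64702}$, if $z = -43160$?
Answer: $\frac{32351}{2093178304} - \frac{i \sqrt{1951}}{2093178304} \approx 1.5455 \cdot 10^{-5} - 2.1102 \cdot 10^{-8} i$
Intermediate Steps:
$\frac{1}{\sqrt{z + 35356} + 64702} = \frac{1}{\sqrt{-43160 + 35356} + 64702} = \frac{1}{\sqrt{-7804} + 64702} = \frac{1}{2 i \sqrt{1951} + 64702} = \frac{1}{64702 + 2 i \sqrt{1951}}$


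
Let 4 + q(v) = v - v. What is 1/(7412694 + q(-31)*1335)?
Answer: 1/7407354 ≈ 1.3500e-7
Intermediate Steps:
q(v) = -4 (q(v) = -4 + (v - v) = -4 + 0 = -4)
1/(7412694 + q(-31)*1335) = 1/(7412694 - 4*1335) = 1/(7412694 - 5340) = 1/7407354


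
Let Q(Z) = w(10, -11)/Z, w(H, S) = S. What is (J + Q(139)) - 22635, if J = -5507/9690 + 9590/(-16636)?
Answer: -63401784737446/2800899345 ≈ -22636.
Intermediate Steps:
J = -23067694/20150355 (J = -5507*1/9690 + 9590*(-1/16636) = -5507/9690 - 4795/8318 = -23067694/20150355 ≈ -1.1448)
Q(Z) = -11/Z
(J + Q(139)) - 22635 = (-23067694/20150355 - 11/139) - 22635 = -3428063371/2800899345 - 22635 = -63401784737446/2800899345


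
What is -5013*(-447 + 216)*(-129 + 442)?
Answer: 362454939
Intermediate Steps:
-5013*(-447 + 216)*(-129 + 442) = -(-1158003)*313 = -5013*(-72303) = 362454939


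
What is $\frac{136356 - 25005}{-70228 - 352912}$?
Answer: $- \frac{111351}{423140} \approx -0.26315$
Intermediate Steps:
$\frac{136356 - 25005}{-70228 - 352912} = \frac{136356 - 25005}{-423140} = \left(136356 - 25005\right) \left(- \frac{1}{423140}\right) = 111351 \left(- \frac{1}{423140}\right) = - \frac{111351}{423140}$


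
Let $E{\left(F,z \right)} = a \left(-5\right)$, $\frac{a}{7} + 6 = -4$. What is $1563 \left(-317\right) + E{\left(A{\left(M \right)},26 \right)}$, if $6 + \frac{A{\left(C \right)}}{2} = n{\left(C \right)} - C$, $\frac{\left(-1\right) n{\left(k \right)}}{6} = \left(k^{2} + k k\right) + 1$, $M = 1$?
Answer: $-495121$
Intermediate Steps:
$a = -70$ ($a = -42 + 7 \left(-4\right) = -42 - 28 = -70$)
$n{\left(k \right)} = -6 - 12 k^{2}$ ($n{\left(k \right)} = - 6 \left(\left(k^{2} + k k\right) + 1\right) = - 6 \left(\left(k^{2} + k^{2}\right) + 1\right) = - 6 \left(2 k^{2} + 1\right) = - 6 \left(1 + 2 k^{2}\right) = -6 - 12 k^{2}$)
$A{\left(C \right)} = -24 - 24 C^{2} - 2 C$ ($A{\left(C \right)} = -12 + 2 \left(\left(-6 - 12 C^{2}\right) - C\right) = -12 + 2 \left(-6 - C - 12 C^{2}\right) = -12 - \left(12 + 2 C + 24 C^{2}\right) = -24 - 24 C^{2} - 2 C$)
$E{\left(F,z \right)} = 350$ ($E{\left(F,z \right)} = \left(-70\right) \left(-5\right) = 350$)
$1563 \left(-317\right) + E{\left(A{\left(M \right)},26 \right)} = 1563 \left(-317\right) + 350 = -495471 + 350 = -495121$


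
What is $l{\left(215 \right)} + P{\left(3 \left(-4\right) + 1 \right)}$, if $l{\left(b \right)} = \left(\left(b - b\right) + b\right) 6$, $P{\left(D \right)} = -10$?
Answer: $1280$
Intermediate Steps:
$l{\left(b \right)} = 6 b$ ($l{\left(b \right)} = \left(0 + b\right) 6 = b 6 = 6 b$)
$l{\left(215 \right)} + P{\left(3 \left(-4\right) + 1 \right)} = 6 \cdot 215 - 10 = 1290 - 10 = 1280$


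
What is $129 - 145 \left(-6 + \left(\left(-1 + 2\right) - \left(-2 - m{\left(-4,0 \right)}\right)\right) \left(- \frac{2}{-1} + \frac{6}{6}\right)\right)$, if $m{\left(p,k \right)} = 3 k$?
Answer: $-306$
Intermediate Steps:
$129 - 145 \left(-6 + \left(\left(-1 + 2\right) - \left(-2 - m{\left(-4,0 \right)}\right)\right) \left(- \frac{2}{-1} + \frac{6}{6}\right)\right) = 129 - 145 \left(-6 + \left(\left(-1 + 2\right) + \left(\left(5 + 3 \cdot 0\right) - 3\right)\right) \left(- \frac{2}{-1} + \frac{6}{6}\right)\right) = 129 - 145 \left(-6 + \left(1 + \left(\left(5 + 0\right) - 3\right)\right) \left(\left(-2\right) \left(-1\right) + 6 \cdot \frac{1}{6}\right)\right) = 129 - 145 \left(-6 + \left(1 + \left(5 - 3\right)\right) \left(2 + 1\right)\right) = 129 - 145 \left(-6 + \left(1 + 2\right) 3\right) = 129 - 145 \left(-6 + 3 \cdot 3\right) = 129 - 145 \left(-6 + 9\right) = 129 - 435 = -306$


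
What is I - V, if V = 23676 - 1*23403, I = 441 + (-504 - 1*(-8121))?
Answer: 7785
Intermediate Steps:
I = 8058 (I = 441 + (-504 + 8121) = 441 + 7617 = 8058)
V = 273 (V = 23676 - 23403 = 273)
I - V = 8058 - 1*273 = 8058 - 273 = 7785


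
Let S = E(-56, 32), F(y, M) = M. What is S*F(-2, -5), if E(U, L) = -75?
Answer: 375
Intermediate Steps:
S = -75
S*F(-2, -5) = -75*(-5) = 375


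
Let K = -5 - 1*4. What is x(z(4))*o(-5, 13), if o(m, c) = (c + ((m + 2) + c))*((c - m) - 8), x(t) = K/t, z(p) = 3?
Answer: -690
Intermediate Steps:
K = -9 (K = -5 - 4 = -9)
x(t) = -9/t
o(m, c) = (-8 + c - m)*(2 + m + 2*c) (o(m, c) = (c + ((2 + m) + c))*(-8 + c - m) = (c + (2 + c + m))*(-8 + c - m) = (2 + m + 2*c)*(-8 + c - m) = (-8 + c - m)*(2 + m + 2*c))
x(z(4))*o(-5, 13) = (-9/3)*(-16 - 1*(-5)**2 - 14*13 - 10*(-5) + 2*13**2 - 1*13*(-5)) = (-9*1/3)*(-16 - 1*25 - 182 + 50 + 2*169 + 65) = -3*(-16 - 25 - 182 + 50 + 338 + 65) = -3*230 = -690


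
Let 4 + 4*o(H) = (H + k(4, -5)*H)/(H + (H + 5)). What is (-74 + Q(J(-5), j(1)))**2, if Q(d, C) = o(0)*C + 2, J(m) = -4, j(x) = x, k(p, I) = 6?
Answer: 5329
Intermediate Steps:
o(H) = -1 + 7*H/(4*(5 + 2*H)) (o(H) = -1 + ((H + 6*H)/(H + (H + 5)))/4 = -1 + ((7*H)/(H + (5 + H)))/4 = -1 + ((7*H)/(5 + 2*H))/4 = -1 + (7*H/(5 + 2*H))/4 = -1 + 7*H/(4*(5 + 2*H)))
Q(d, C) = 2 - C (Q(d, C) = ((-20 - 1*0)/(4*(5 + 2*0)))*C + 2 = ((-20 + 0)/(4*(5 + 0)))*C + 2 = ((1/4)*(-20)/5)*C + 2 = ((1/4)*(1/5)*(-20))*C + 2 = -C + 2 = 2 - C)
(-74 + Q(J(-5), j(1)))**2 = (-74 + (2 - 1*1))**2 = (-74 + (2 - 1))**2 = (-74 + 1)**2 = (-73)**2 = 5329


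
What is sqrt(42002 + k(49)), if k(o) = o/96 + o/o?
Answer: sqrt(24194022)/24 ≈ 204.95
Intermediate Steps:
k(o) = 1 + o/96 (k(o) = o*(1/96) + 1 = o/96 + 1 = 1 + o/96)
sqrt(42002 + k(49)) = sqrt(42002 + (1 + (1/96)*49)) = sqrt(42002 + (1 + 49/96)) = sqrt(42002 + 145/96) = sqrt(4032337/96) = sqrt(24194022)/24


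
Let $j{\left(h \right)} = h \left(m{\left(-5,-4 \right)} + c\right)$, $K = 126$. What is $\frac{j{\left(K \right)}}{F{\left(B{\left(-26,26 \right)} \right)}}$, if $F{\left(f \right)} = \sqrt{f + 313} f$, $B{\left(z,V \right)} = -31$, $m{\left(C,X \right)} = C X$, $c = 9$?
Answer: $- \frac{609 \sqrt{282}}{1457} \approx -7.0191$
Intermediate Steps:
$j{\left(h \right)} = 29 h$ ($j{\left(h \right)} = h \left(\left(-5\right) \left(-4\right) + 9\right) = h \left(20 + 9\right) = h 29 = 29 h$)
$F{\left(f \right)} = f \sqrt{313 + f}$ ($F{\left(f \right)} = \sqrt{313 + f} f = f \sqrt{313 + f}$)
$\frac{j{\left(K \right)}}{F{\left(B{\left(-26,26 \right)} \right)}} = \frac{29 \cdot 126}{\left(-31\right) \sqrt{313 - 31}} = \frac{3654}{\left(-31\right) \sqrt{282}} = 3654 \left(- \frac{\sqrt{282}}{8742}\right) = - \frac{609 \sqrt{282}}{1457}$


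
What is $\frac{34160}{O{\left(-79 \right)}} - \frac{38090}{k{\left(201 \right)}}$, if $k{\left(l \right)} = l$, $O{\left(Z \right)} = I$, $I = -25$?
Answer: $- \frac{1563682}{1005} \approx -1555.9$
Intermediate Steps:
$O{\left(Z \right)} = -25$
$\frac{34160}{O{\left(-79 \right)}} - \frac{38090}{k{\left(201 \right)}} = \frac{34160}{-25} - \frac{38090}{201} = 34160 \left(- \frac{1}{25}\right) - \frac{38090}{201} = - \frac{6832}{5} - \frac{38090}{201} = - \frac{1563682}{1005}$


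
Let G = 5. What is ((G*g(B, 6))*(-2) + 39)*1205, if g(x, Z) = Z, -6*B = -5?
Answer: -25305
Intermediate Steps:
B = 5/6 (B = -1/6*(-5) = 5/6 ≈ 0.83333)
((G*g(B, 6))*(-2) + 39)*1205 = ((5*6)*(-2) + 39)*1205 = (30*(-2) + 39)*1205 = (-60 + 39)*1205 = -21*1205 = -25305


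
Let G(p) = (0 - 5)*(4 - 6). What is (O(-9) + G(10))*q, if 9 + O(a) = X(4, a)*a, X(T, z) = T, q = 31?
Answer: -1085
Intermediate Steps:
G(p) = 10 (G(p) = -5*(-2) = 10)
O(a) = -9 + 4*a
(O(-9) + G(10))*q = ((-9 + 4*(-9)) + 10)*31 = ((-9 - 36) + 10)*31 = (-45 + 10)*31 = -35*31 = -1085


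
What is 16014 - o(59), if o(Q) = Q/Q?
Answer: 16013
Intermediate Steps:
o(Q) = 1
16014 - o(59) = 16014 - 1*1 = 16014 - 1 = 16013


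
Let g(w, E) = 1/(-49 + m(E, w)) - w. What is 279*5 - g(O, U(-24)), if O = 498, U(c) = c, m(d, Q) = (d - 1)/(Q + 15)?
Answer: 47632179/25162 ≈ 1893.0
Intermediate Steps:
m(d, Q) = (-1 + d)/(15 + Q)
g(w, E) = 1/(-49 + (-1 + E)/(15 + w)) - w
279*5 - g(O, U(-24)) = 279*5 - ((1 + 49*498)*(15 + 498) - 1*498*(-1 - 24))/(-736 - 24 - 49*498) = 1395 - ((1 + 24402)*513 - 1*498*(-25))/(-736 - 24 - 24402) = 1395 - (24403*513 + 12450)/(-25162) = 1395 - (-1)*(12518739 + 12450)/25162 = 1395 - (-1)*12531189/25162 = 1395 - 1*(-12531189/25162) = 1395 + 12531189/25162 = 47632179/25162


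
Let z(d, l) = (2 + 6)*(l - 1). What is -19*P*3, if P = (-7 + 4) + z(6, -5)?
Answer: 2907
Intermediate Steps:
z(d, l) = -8 + 8*l (z(d, l) = 8*(-1 + l) = -8 + 8*l)
P = -51 (P = (-7 + 4) + (-8 + 8*(-5)) = -3 + (-8 - 40) = -3 - 48 = -51)
-19*P*3 = -19*(-51)*3 = 969*3 = 2907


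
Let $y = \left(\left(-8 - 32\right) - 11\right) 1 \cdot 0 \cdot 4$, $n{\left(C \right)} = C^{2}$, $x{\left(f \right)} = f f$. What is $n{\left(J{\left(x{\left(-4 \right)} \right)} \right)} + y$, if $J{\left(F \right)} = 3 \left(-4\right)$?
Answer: $144$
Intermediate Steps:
$x{\left(f \right)} = f^{2}$
$J{\left(F \right)} = -12$
$y = 0$ ($y = \left(-40 - 11\right) 0 \cdot 4 = \left(-51\right) 0 = 0$)
$n{\left(J{\left(x{\left(-4 \right)} \right)} \right)} + y = \left(-12\right)^{2} + 0 = 144 + 0 = 144$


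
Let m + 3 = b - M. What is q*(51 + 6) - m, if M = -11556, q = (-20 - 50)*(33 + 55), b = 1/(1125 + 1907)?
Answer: -1099624537/3032 ≈ -3.6267e+5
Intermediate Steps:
b = 1/3032 ≈ 0.00032982
q = -6160 (q = -70*88 = -6160)
m = 35028697/3032 (m = -3 + (1/3032 - 1*(-11556)) = -3 + (1/3032 + 11556) = -3 + 35037793/3032 = 35028697/3032 ≈ 11553.)
q*(51 + 6) - m = -6160*(51 + 6) - 1*35028697/3032 = -6160*57 - 35028697/3032 = -351120 - 35028697/3032 = -1099624537/3032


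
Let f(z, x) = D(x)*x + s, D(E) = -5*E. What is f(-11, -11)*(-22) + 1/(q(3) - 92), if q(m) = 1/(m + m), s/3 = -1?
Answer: 7370170/551 ≈ 13376.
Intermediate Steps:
s = -3 (s = 3*(-1) = -3)
q(m) = 1/(2*m)
f(z, x) = -3 - 5*x² (f(z, x) = (-5*x)*x - 3 = -5*x² - 3 = -3 - 5*x²)
f(-11, -11)*(-22) + 1/(q(3) - 92) = (-3 - 5*(-11)²)*(-22) + 1/((½)/3 - 92) = (-3 - 5*121)*(-22) + 1/((½)*(⅓) - 92) = (-3 - 605)*(-22) + 1/(⅙ - 92) = -608*(-22) + 1/(-551/6) = 13376 - 6/551 = 7370170/551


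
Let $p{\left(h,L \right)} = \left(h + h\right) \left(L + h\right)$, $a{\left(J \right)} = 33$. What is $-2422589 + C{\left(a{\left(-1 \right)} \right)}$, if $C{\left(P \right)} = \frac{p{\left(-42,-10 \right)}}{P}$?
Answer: $- \frac{26647023}{11} \approx -2.4225 \cdot 10^{6}$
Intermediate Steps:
$p{\left(h,L \right)} = 2 h \left(L + h\right)$
$C{\left(P \right)} = \frac{4368}{P}$ ($C{\left(P \right)} = \frac{2 \left(-42\right) \left(-10 - 42\right)}{P} = \frac{2 \left(-42\right) \left(-52\right)}{P} = \frac{4368}{P}$)
$-2422589 + C{\left(a{\left(-1 \right)} \right)} = -2422589 + \frac{4368}{33} = -2422589 + 4368 \cdot \frac{1}{33} = -2422589 + \frac{1456}{11} = - \frac{26647023}{11}$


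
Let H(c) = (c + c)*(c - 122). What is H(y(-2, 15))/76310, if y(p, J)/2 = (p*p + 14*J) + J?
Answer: 153888/38155 ≈ 4.0332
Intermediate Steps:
y(p, J) = 2*p² + 30*J (y(p, J) = 2*((p*p + 14*J) + J) = 2*((p² + 14*J) + J) = 2*(p² + 15*J) = 2*p² + 30*J)
H(c) = 2*c*(-122 + c) (H(c) = (2*c)*(-122 + c) = 2*c*(-122 + c))
H(y(-2, 15))/76310 = (2*(2*(-2)² + 30*15)*(-122 + (2*(-2)² + 30*15)))/76310 = (2*(2*4 + 450)*(-122 + (2*4 + 450)))*(1/76310) = (2*(8 + 450)*(-122 + (8 + 450)))*(1/76310) = (2*458*(-122 + 458))*(1/76310) = (2*458*336)*(1/76310) = 307776*(1/76310) = 153888/38155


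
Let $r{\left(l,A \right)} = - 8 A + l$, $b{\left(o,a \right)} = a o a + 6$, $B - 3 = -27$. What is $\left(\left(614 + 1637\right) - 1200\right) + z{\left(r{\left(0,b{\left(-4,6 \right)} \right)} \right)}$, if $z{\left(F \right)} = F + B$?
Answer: $2131$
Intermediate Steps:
$B = -24$ ($B = 3 - 27 = -24$)
$b{\left(o,a \right)} = 6 + o a^{2}$ ($b{\left(o,a \right)} = o a^{2} + 6 = 6 + o a^{2}$)
$r{\left(l,A \right)} = l - 8 A$
$z{\left(F \right)} = -24 + F$ ($z{\left(F \right)} = F - 24 = -24 + F$)
$\left(\left(614 + 1637\right) - 1200\right) + z{\left(r{\left(0,b{\left(-4,6 \right)} \right)} \right)} = \left(\left(614 + 1637\right) - 1200\right) - \left(24 + 8 \left(6 - 4 \cdot 6^{2}\right)\right) = \left(2251 - 1200\right) - \left(24 + 8 \left(6 - 144\right)\right) = 1051 - \left(24 + 8 \left(6 - 144\right)\right) = 1051 + \left(-24 + \left(0 - -1104\right)\right) = 1051 + \left(-24 + \left(0 + 1104\right)\right) = 1051 + \left(-24 + 1104\right) = 1051 + 1080 = 2131$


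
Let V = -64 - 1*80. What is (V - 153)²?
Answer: 88209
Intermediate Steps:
V = -144 (V = -64 - 80 = -144)
(V - 153)² = (-144 - 153)² = (-297)² = 88209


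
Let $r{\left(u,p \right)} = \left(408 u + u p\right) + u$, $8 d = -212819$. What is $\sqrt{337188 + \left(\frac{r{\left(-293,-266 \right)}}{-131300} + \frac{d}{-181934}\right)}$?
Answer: $\frac{\sqrt{11385266303385050643313}}{183753340} \approx 580.68$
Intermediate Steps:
$d = - \frac{212819}{8}$ ($d = \frac{1}{8} \left(-212819\right) = - \frac{212819}{8} \approx -26602.0$)
$r{\left(u,p \right)} = 409 u + p u$ ($r{\left(u,p \right)} = \left(408 u + p u\right) + u = 409 u + p u$)
$\sqrt{337188 + \left(\frac{r{\left(-293,-266 \right)}}{-131300} + \frac{d}{-181934}\right)} = \sqrt{337188 - \left(- \frac{212819}{1455472} - \frac{\left(-293\right) \left(409 - 266\right)}{-131300}\right)} = \sqrt{337188 - \left(- \frac{212819}{1455472} - \left(-293\right) 143 \left(- \frac{1}{131300}\right)\right)} = \sqrt{337188 + \left(\left(-41899\right) \left(- \frac{1}{131300}\right) + \frac{212819}{1455472}\right)} = \sqrt{337188 + \left(\frac{3223}{10100} + \frac{212819}{1455472}\right)} = \sqrt{337188 + \frac{1710114539}{3675066800}} = \sqrt{\frac{1239190134272939}{3675066800}} = \frac{\sqrt{11385266303385050643313}}{183753340}$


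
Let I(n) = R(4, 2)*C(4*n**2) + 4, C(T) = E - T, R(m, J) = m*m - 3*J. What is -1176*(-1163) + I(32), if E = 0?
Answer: 1326732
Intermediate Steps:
R(m, J) = m**2 - 3*J
C(T) = -T (C(T) = 0 - T = -T)
I(n) = 4 - 40*n**2 (I(n) = (4**2 - 3*2)*(-4*n**2) + 4 = (16 - 6)*(-4*n**2) + 4 = 10*(-4*n**2) + 4 = -40*n**2 + 4 = 4 - 40*n**2)
-1176*(-1163) + I(32) = -1176*(-1163) + (4 - 40*32**2) = 1367688 + (4 - 40*1024) = 1367688 + (4 - 40960) = 1367688 - 40956 = 1326732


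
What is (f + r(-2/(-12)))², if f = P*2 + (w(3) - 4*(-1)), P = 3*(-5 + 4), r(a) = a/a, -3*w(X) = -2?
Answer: ⅑ ≈ 0.11111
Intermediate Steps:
w(X) = ⅔ (w(X) = -⅓*(-2) = ⅔)
r(a) = 1
P = -3 (P = 3*(-1) = -3)
f = -4/3 (f = -3*2 + (⅔ - 4*(-1)) = -6 + (⅔ + 4) = -6 + 14/3 = -4/3 ≈ -1.3333)
(f + r(-2/(-12)))² = (-4/3 + 1)² = (-⅓)² = ⅑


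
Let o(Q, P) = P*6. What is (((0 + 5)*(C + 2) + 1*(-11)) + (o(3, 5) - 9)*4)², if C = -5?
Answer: 3364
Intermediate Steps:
o(Q, P) = 6*P
(((0 + 5)*(C + 2) + 1*(-11)) + (o(3, 5) - 9)*4)² = (((0 + 5)*(-5 + 2) + 1*(-11)) + (6*5 - 9)*4)² = ((5*(-3) - 11) + (30 - 9)*4)² = ((-15 - 11) + 21*4)² = (-26 + 84)² = 58² = 3364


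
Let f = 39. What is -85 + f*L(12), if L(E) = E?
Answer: 383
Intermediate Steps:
-85 + f*L(12) = -85 + 39*12 = -85 + 468 = 383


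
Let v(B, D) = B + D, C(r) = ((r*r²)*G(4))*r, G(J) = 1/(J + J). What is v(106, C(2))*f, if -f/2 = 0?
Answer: 0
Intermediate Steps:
G(J) = 1/(2*J)
f = 0 (f = -2*0 = 0)
C(r) = r⁴/8 (C(r) = ((r*r²)*((½)/4))*r = (r³*((½)*(¼)))*r = (r³*(⅛))*r = (r³/8)*r = r⁴/8)
v(106, C(2))*f = (106 + (⅛)*2⁴)*0 = (106 + (⅛)*16)*0 = (106 + 2)*0 = 108*0 = 0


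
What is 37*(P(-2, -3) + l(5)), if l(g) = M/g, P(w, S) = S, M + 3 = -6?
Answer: -888/5 ≈ -177.60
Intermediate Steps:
M = -9 (M = -3 - 6 = -9)
l(g) = -9/g
37*(P(-2, -3) + l(5)) = 37*(-3 - 9/5) = 37*(-24/5) = -888/5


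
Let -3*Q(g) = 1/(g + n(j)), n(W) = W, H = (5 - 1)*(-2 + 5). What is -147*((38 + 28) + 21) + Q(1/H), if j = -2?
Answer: -294143/23 ≈ -12789.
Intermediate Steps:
H = 12 (H = 4*3 = 12)
Q(g) = -1/(3*(-2 + g)) (Q(g) = -1/(3*(g - 2)) = -1/(3*(-2 + g)))
-147*((38 + 28) + 21) + Q(1/H) = -147*((38 + 28) + 21) - 1/(-6 + 3/12) = -147*(66 + 21) - 1/(-6 + 3*(1/12)) = -147*87 - 1/(-6 + ¼) = -12789 - 1/(-23/4) = -12789 - 1*(-4/23) = -12789 + 4/23 = -294143/23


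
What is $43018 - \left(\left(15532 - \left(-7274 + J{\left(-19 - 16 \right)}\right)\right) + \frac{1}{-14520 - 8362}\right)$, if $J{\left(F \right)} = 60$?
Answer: $\frac{463863905}{22882} \approx 20272.0$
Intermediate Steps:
$43018 - \left(\left(15532 - \left(-7274 + J{\left(-19 - 16 \right)}\right)\right) + \frac{1}{-14520 - 8362}\right) = 43018 - \left(\left(15532 + \left(7274 - 60\right)\right) + \frac{1}{-14520 - 8362}\right) = 43018 - \left(\left(15532 + \left(7274 - 60\right)\right) + \frac{1}{-22882}\right) = 43018 - \left(\left(15532 + 7214\right) - \frac{1}{22882}\right) = 43018 - \left(22746 - \frac{1}{22882}\right) = 43018 - \frac{520473971}{22882} = \frac{463863905}{22882}$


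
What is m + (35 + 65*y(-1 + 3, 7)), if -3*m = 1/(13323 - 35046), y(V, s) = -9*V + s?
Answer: -44314919/65169 ≈ -680.00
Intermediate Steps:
y(V, s) = s - 9*V
m = 1/65169 (m = -1/(3*(13323 - 35046)) = -⅓/(-21723) = -⅓*(-1/21723) = 1/65169 ≈ 1.5345e-5)
m + (35 + 65*y(-1 + 3, 7)) = 1/65169 + (35 + 65*(7 - 9*(-1 + 3))) = 1/65169 + (35 + 65*(7 - 9*2)) = 1/65169 + (35 + 65*(7 - 18)) = 1/65169 + (35 + 65*(-11)) = 1/65169 + (35 - 715) = 1/65169 - 680 = -44314919/65169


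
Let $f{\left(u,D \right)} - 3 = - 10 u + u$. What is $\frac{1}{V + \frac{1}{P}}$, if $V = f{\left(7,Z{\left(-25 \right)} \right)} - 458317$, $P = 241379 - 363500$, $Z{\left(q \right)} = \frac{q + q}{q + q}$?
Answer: $- \frac{122121}{55977457618} \approx -2.1816 \cdot 10^{-6}$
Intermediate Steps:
$Z{\left(q \right)} = 1$ ($Z{\left(q \right)} = \frac{2 q}{2 q} = 2 q \frac{1}{2 q} = 1$)
$P = -122121$ ($P = 241379 - 363500 = -122121$)
$f{\left(u,D \right)} = 3 - 9 u$ ($f{\left(u,D \right)} = 3 + \left(- 10 u + u\right) = 3 - 9 u$)
$V = -458377$ ($V = \left(3 - 63\right) - 458317 = -60 - 458317 = -458377$)
$\frac{1}{V + \frac{1}{P}} = \frac{1}{-458377 + \frac{1}{-122121}} = \frac{1}{-458377 - \frac{1}{122121}} = \frac{1}{- \frac{55977457618}{122121}} = - \frac{122121}{55977457618}$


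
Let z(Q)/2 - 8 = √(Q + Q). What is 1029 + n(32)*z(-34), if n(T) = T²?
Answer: 17413 + 4096*I*√17 ≈ 17413.0 + 16888.0*I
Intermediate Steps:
z(Q) = 16 + 2*√2*√Q (z(Q) = 16 + 2*√(Q + Q) = 16 + 2*√(2*Q) = 16 + 2*(√2*√Q) = 16 + 2*√2*√Q)
1029 + n(32)*z(-34) = 1029 + 32²*(16 + 2*√2*√(-34)) = 1029 + 1024*(16 + 2*√2*(I*√34)) = 1029 + 1024*(16 + 4*I*√17) = 1029 + (16384 + 4096*I*√17) = 17413 + 4096*I*√17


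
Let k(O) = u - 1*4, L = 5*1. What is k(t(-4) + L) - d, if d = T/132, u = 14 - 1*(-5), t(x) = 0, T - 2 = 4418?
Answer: -610/33 ≈ -18.485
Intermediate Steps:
T = 4420 (T = 2 + 4418 = 4420)
L = 5
u = 19 (u = 14 + 5 = 19)
d = 1105/33 (d = 4420/132 = 4420*(1/132) = 1105/33 ≈ 33.485)
k(O) = 15 (k(O) = 19 - 1*4 = 19 - 4 = 15)
k(t(-4) + L) - d = 15 - 1*1105/33 = 15 - 1105/33 = -610/33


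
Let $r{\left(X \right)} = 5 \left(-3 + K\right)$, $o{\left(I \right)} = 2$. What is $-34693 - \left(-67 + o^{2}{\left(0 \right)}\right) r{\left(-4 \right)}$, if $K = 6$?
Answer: $-33748$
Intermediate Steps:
$r{\left(X \right)} = 15$ ($r{\left(X \right)} = 5 \left(-3 + 6\right) = 5 \cdot 3 = 15$)
$-34693 - \left(-67 + o^{2}{\left(0 \right)}\right) r{\left(-4 \right)} = -34693 - \left(-67 + 2^{2}\right) 15 = -34693 - \left(-67 + 4\right) 15 = -34693 - \left(-63\right) 15 = -34693 - -945 = -34693 + 945 = -33748$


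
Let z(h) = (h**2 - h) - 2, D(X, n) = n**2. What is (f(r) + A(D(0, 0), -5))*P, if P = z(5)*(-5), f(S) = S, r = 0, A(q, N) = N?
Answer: 450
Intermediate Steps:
z(h) = -2 + h**2 - h
P = -90 (P = (-2 + 5**2 - 1*5)*(-5) = (-2 + 25 - 5)*(-5) = 18*(-5) = -90)
(f(r) + A(D(0, 0), -5))*P = (0 - 5)*(-90) = -5*(-90) = 450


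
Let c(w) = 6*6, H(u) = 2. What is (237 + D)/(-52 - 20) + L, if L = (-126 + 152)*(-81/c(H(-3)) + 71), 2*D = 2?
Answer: 64231/36 ≈ 1784.2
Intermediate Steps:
D = 1 (D = (½)*2 = 1)
c(w) = 36
L = 3575/2 (L = (-126 + 152)*(-81/36 + 71) = 26*(-81*1/36 + 71) = 26*(-9/4 + 71) = 26*(275/4) = 3575/2 ≈ 1787.5)
(237 + D)/(-52 - 20) + L = (237 + 1)/(-52 - 20) + 3575/2 = 238/(-72) + 3575/2 = 238*(-1/72) + 3575/2 = -119/36 + 3575/2 = 64231/36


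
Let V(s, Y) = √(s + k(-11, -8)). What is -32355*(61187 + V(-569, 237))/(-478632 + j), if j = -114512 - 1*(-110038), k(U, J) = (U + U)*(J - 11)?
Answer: 1979705385/483106 + 32355*I*√151/483106 ≈ 4097.9 + 0.82298*I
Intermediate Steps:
k(U, J) = 2*U*(-11 + J) (k(U, J) = (2*U)*(-11 + J) = 2*U*(-11 + J))
j = -4474 (j = -114512 + 110038 = -4474)
V(s, Y) = √(418 + s) (V(s, Y) = √(s + 2*(-11)*(-11 - 8)) = √(s + 2*(-11)*(-19)) = √(s + 418) = √(418 + s))
-32355*(61187 + V(-569, 237))/(-478632 + j) = -32355*(61187 + √(418 - 569))/(-478632 - 4474) = -(-1979705385/483106 - 32355*I*√151/483106) = -32355*(-61187/483106 - I*√151/483106) = 1979705385/483106 + 32355*I*√151/483106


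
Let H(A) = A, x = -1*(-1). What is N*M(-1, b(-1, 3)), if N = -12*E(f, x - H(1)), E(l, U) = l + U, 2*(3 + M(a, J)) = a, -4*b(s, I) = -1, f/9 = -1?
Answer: -378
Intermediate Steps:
f = -9 (f = 9*(-1) = -9)
b(s, I) = ¼ (b(s, I) = -¼*(-1) = ¼)
M(a, J) = -3 + a/2
x = 1
E(l, U) = U + l
N = 108 (N = -12*((1 - 1*1) - 9) = -12*((1 - 1) - 9) = -12*(0 - 9) = -12*(-9) = 108)
N*M(-1, b(-1, 3)) = 108*(-3 + (½)*(-1)) = 108*(-3 - ½) = 108*(-7/2) = -378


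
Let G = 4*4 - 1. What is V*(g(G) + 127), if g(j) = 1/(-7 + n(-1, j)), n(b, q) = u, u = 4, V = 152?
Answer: 57760/3 ≈ 19253.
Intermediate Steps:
G = 15 (G = 16 - 1 = 15)
n(b, q) = 4
g(j) = -⅓ (g(j) = 1/(-7 + 4) = 1/(-3) = -⅓)
V*(g(G) + 127) = 152*(-⅓ + 127) = 152*(380/3) = 57760/3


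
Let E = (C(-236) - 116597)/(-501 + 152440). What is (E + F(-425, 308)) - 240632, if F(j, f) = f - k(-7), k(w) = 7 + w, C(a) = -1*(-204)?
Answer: -36514704629/151939 ≈ -2.4032e+5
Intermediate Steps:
C(a) = 204
E = -116393/151939 (E = (204 - 116597)/(-501 + 152440) = -116393/151939 ≈ -0.76605)
F(j, f) = f (F(j, f) = f - (7 - 7) = f - 1*0 = f + 0 = f)
(E + F(-425, 308)) - 240632 = (-116393/151939 + 308) - 240632 = 46680819/151939 - 240632 = -36514704629/151939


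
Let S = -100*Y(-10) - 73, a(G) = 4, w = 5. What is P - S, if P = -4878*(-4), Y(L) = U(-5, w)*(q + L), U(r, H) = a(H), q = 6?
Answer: 17985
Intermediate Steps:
U(r, H) = 4
Y(L) = 24 + 4*L (Y(L) = 4*(6 + L) = 24 + 4*L)
P = 19512
S = 1527 (S = -100*(24 + 4*(-10)) - 73 = -100*(24 - 40) - 73 = -100*(-16) - 73 = 1600 - 73 = 1527)
P - S = 19512 - 1*1527 = 19512 - 1527 = 17985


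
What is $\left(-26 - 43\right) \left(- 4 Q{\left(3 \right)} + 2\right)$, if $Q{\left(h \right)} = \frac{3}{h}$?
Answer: $138$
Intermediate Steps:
$\left(-26 - 43\right) \left(- 4 Q{\left(3 \right)} + 2\right) = \left(-26 - 43\right) \left(- 4 \cdot \frac{3}{3} + 2\right) = \left(-26 - 43\right) \left(- 4 \cdot 3 \cdot \frac{1}{3} + 2\right) = - 69 \left(\left(-4\right) 1 + 2\right) = - 69 \left(-4 + 2\right) = \left(-69\right) \left(-2\right) = 138$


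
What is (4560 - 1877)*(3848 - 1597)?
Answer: 6039433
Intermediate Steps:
(4560 - 1877)*(3848 - 1597) = 2683*2251 = 6039433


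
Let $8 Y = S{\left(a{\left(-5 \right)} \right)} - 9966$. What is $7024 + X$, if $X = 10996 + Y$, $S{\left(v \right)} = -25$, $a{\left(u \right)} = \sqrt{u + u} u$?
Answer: $\frac{134169}{8} \approx 16771.0$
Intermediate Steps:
$a{\left(u \right)} = \sqrt{2} u^{\frac{3}{2}}$ ($a{\left(u \right)} = \sqrt{2 u} u = \sqrt{2} \sqrt{u} u = \sqrt{2} u^{\frac{3}{2}}$)
$Y = - \frac{9991}{8}$ ($Y = \frac{-25 - 9966}{8} = \frac{1}{8} \left(-9991\right) = - \frac{9991}{8} \approx -1248.9$)
$X = \frac{77977}{8}$ ($X = 10996 - \frac{9991}{8} = \frac{77977}{8} \approx 9747.1$)
$7024 + X = 7024 + \frac{77977}{8} = \frac{134169}{8}$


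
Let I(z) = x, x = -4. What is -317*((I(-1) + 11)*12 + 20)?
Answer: -32968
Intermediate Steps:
I(z) = -4
-317*((I(-1) + 11)*12 + 20) = -317*((-4 + 11)*12 + 20) = -317*(7*12 + 20) = -317*(84 + 20) = -317*104 = -32968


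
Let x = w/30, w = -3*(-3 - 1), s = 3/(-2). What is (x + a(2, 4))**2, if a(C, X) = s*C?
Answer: 169/25 ≈ 6.7600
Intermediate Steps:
s = -3/2 (s = 3*(-1/2) = -3/2 ≈ -1.5000)
a(C, X) = -3*C/2
w = 12 (w = -3*(-4) = 12)
x = 2/5 (x = 12/30 = 12*(1/30) = 2/5 ≈ 0.40000)
(x + a(2, 4))**2 = (2/5 - 3/2*2)**2 = (2/5 - 3)**2 = (-13/5)**2 = 169/25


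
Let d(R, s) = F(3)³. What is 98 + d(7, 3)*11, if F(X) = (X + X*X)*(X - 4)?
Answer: -18910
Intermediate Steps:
F(X) = (-4 + X)*(X + X²) (F(X) = (X + X²)*(-4 + X) = (-4 + X)*(X + X²))
d(R, s) = -1728 (d(R, s) = (3*(-4 + 3² - 3*3))³ = (3*(-4 + 9 - 9))³ = (3*(-4))³ = (-12)³ = -1728)
98 + d(7, 3)*11 = 98 - 1728*11 = 98 - 19008 = -18910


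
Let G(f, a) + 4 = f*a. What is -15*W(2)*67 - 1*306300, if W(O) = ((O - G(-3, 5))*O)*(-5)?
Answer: -95250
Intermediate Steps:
G(f, a) = -4 + a*f (G(f, a) = -4 + f*a = -4 + a*f)
W(O) = -5*O*(19 + O) (W(O) = ((O - (-4 + 5*(-3)))*O)*(-5) = ((O - (-4 - 15))*O)*(-5) = ((O - 1*(-19))*O)*(-5) = ((O + 19)*O)*(-5) = ((19 + O)*O)*(-5) = (O*(19 + O))*(-5) = -5*O*(19 + O))
-15*W(2)*67 - 1*306300 = -(-75)*2*(19 + 2)*67 - 1*306300 = -(-75)*2*21*67 - 306300 = -15*(-210)*67 - 306300 = 3150*67 - 306300 = 211050 - 306300 = -95250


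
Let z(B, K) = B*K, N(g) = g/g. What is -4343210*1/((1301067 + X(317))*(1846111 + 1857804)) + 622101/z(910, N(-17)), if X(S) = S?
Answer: 21419007247536809/31331402169340 ≈ 683.63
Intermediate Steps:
N(g) = 1
-4343210*1/((1301067 + X(317))*(1846111 + 1857804)) + 622101/z(910, N(-17)) = -4343210*1/((1301067 + 317)*(1846111 + 1857804)) + 622101/((910*1)) = -4343210/(1301384*3703915) + 622101/910 = -4343210/4820215718360 + 622101*(1/910) = -4343210*1/4820215718360 + 622101/910 = -434321/482021571836 + 622101/910 = 21419007247536809/31331402169340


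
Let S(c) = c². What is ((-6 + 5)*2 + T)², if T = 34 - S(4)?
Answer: 256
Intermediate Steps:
T = 18 (T = 34 - 1*4² = 34 - 1*16 = 34 - 16 = 18)
((-6 + 5)*2 + T)² = ((-6 + 5)*2 + 18)² = (-1*2 + 18)² = (-2 + 18)² = 16² = 256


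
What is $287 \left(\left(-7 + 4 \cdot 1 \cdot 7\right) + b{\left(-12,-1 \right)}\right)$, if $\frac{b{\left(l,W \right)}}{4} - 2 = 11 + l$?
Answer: $7175$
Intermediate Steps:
$b{\left(l,W \right)} = 52 + 4 l$ ($b{\left(l,W \right)} = 8 + 4 \left(11 + l\right) = 8 + \left(44 + 4 l\right) = 52 + 4 l$)
$287 \left(\left(-7 + 4 \cdot 1 \cdot 7\right) + b{\left(-12,-1 \right)}\right) = 287 \left(\left(-7 + 4 \cdot 1 \cdot 7\right) + \left(52 + 4 \left(-12\right)\right)\right) = 287 \left(\left(-7 + 4 \cdot 7\right) + \left(52 - 48\right)\right) = 287 \left(\left(-7 + 28\right) + 4\right) = 287 \left(21 + 4\right) = 287 \cdot 25 = 7175$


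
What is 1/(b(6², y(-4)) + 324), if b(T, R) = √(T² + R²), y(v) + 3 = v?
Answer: 324/103631 - √1345/103631 ≈ 0.0027726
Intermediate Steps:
y(v) = -3 + v
b(T, R) = √(R² + T²)
1/(b(6², y(-4)) + 324) = 1/(√((-3 - 4)² + (6²)²) + 324) = 1/(√((-7)² + 36²) + 324) = 1/(√(49 + 1296) + 324) = 1/(√1345 + 324) = 1/(324 + √1345)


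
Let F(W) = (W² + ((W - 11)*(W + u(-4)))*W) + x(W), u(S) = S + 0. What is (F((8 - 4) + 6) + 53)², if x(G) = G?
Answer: 10609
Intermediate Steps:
u(S) = S
F(W) = W + W² + W*(-11 + W)*(-4 + W) (F(W) = (W² + ((W - 11)*(W - 4))*W) + W = (W² + ((-11 + W)*(-4 + W))*W) + W = (W² + W*(-11 + W)*(-4 + W)) + W = W + W² + W*(-11 + W)*(-4 + W))
(F((8 - 4) + 6) + 53)² = (((8 - 4) + 6)*(45 + ((8 - 4) + 6)² - 14*((8 - 4) + 6)) + 53)² = ((4 + 6)*(45 + (4 + 6)² - 14*(4 + 6)) + 53)² = (10*(45 + 10² - 14*10) + 53)² = (10*(45 + 100 - 140) + 53)² = (10*5 + 53)² = (50 + 53)² = 103² = 10609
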